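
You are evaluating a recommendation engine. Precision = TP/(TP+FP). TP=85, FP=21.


Precision = TP/(TP+FP)
= 85/(85+21)
= 85/106 = 80.19%

80.19%


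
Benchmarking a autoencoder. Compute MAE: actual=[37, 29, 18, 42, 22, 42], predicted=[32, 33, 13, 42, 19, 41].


Absolute errors: |37-32|=5, |29-33|=4, |18-13|=5, |42-42|=0, |22-19|=3, |42-41|=1
Sum = 18
MAE = 18/6 = 3

3


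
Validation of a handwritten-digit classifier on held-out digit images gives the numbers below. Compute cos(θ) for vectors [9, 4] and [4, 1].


A·B = 9·4 + 4·1 = 40
‖A‖ = √97 = 9.8489, ‖B‖ = √17 = 4.1231
cos = 40/(√97·√17) = 40/√1649 = 0.985

0.985


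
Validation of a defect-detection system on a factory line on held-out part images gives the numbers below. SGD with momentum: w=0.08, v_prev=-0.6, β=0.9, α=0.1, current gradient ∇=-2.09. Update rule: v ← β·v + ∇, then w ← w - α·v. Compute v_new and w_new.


v_new = 0.9·-0.6 - 2.09 = -0.54 - 2.09 = -2.63
w_new = 0.08 - 0.1·-2.63 = 0.08 + 0.263 = 0.343

v_new=-2.63, w_new=0.343


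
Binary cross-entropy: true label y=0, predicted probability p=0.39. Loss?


BCE = -[y·ln(p) + (1-y)·ln(1-p)]
= -0 - 1·ln(1-0.39)
= -ln(0.61) = 0.4943

0.4943


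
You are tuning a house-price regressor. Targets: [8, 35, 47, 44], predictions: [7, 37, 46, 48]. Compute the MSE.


Squared errors: (8-7)²=1, (35-37)²=4, (47-46)²=1, (44-48)²=16
Sum = 22
MSE = 22/4 = 11/2

11/2


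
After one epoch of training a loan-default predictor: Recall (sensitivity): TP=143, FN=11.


Recall = TP/(TP+FN)
= 143/(143+11)
= 143/154 = 92.86%

92.86%


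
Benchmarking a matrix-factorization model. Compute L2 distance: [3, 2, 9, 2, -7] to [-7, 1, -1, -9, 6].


d = √((3+ 7)² + (2-1)² + (9+ 1)² + (2+ 9)² + (-7-6)²)
  = √(100 + 1 + 100 + 121 + 169)
  = √491 = 22.1585

22.1585


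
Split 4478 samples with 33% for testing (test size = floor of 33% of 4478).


Test = ⌊4478·33/100⌋ = 1477
Train = 4478 - 1477 = 3001

Train: 3001, Test: 1477


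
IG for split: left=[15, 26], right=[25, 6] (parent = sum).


Parent = [40, 32], H_parent = 0.9911
H_left = 0.9474 (n=41), H_right = 0.7088 (n=31)
H_children = (41/72)·0.9474 + (31/72)·0.7088 = 0.8447
IG = 0.9911 - 0.8447 = 0.1464

0.1464


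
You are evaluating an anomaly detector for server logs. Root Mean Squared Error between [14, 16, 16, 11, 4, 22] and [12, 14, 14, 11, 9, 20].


MSE = 41/6 = 6.8333
RMSE = √(41/6) = 2.6141

2.6141


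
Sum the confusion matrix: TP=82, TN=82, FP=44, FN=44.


Total = TP + TN + FP + FN
= 82 + 82 + 44 + 44
= 252
(Predicted positive: 126, predicted negative: 126)

252


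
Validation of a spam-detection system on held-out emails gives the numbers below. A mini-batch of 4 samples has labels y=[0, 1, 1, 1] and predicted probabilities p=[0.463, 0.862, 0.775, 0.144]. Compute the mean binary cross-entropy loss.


L[0] = -ln(1-0.463) = -ln(0.537) = 0.6218
L[1] = -ln(0.862) = 0.1485
L[2] = -ln(0.775) = 0.2549
L[3] = -ln(0.144) = 1.9379
mean = (0.6218 + 0.1485 + 0.2549 + 1.9379)/4 = 0.7408

0.7408


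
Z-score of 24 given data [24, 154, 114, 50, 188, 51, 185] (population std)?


μ = 109.4286, σ = 63.3986
z = (24 - 109.4286)/63.3986 = -1.3475

-1.3475


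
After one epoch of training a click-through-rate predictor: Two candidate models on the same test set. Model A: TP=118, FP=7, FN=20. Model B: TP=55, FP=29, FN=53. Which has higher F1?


Model A: P=118/125=0.944, R=118/138=0.8551, F1=2PR/(P+R)=2TP/(2TP+FP+FN)=236/263=0.8973
Model B: P=55/84=0.6548, R=55/108=0.5093, F1=2PR/(P+R)=2TP/(2TP+FP+FN)=110/192=0.5729
0.8973 > 0.5729 → Model A

Model A


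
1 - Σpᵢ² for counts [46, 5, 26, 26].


Probabilities: [46/103, 5/103, 26/103, 26/103] ≈ [0.4466, 0.0485, 0.2524, 0.2524]
Σpᵢ² = (2116 + 25 + 676 + 676)/103² = 3493/10609
Gini = 1 - Σpᵢ² = 1 - 3493/10609 = 0.6708

0.6708


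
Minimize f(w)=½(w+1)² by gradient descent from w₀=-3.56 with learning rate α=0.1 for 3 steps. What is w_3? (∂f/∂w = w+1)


step 1: grad = -3.56+1 = -2.56; w = -3.56 - 0.1·(-2.56) = -3.304
step 2: grad = -3.304+1 = -2.304; w = -3.304 - 0.1·(-2.304) = -3.0736
step 3: grad = -3.0736+1 = -2.0736; w = -3.0736 - 0.1·(-2.0736) = -2.86624

-2.86624


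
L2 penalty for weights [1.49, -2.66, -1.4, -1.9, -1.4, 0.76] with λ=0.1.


‖w‖₂² = (1.49)² + (-2.66)² + (-1.4)² + (-1.9)² + (-1.4)² + (0.76)²
     = 2.2201 + 7.0756 + 1.96 + 3.61 + 1.96 + 0.5776
     = 17.4033
λ·‖w‖₂² = 0.1·17.4033 = 1.74033

1.74033


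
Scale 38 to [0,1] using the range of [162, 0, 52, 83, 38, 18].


min=0, max=162
(38-0)/(162-0) = 38/162 = 0.2346

0.2346


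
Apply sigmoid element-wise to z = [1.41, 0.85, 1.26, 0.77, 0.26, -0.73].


σ(1.41) = 1/(1+e^-1.41) = 0.8038
σ(0.85) = 1/(1+e^-0.85) = 0.7006
σ(1.26) = 1/(1+e^-1.26) = 0.779
σ(0.77) = 1/(1+e^-0.77) = 0.6835
σ(0.26) = 1/(1+e^-0.26) = 0.5646
σ(-0.73) = 1/(1+e^0.73) = 0.3252
result = [0.8038, 0.7006, 0.779, 0.6835, 0.5646, 0.3252]

[0.8038, 0.7006, 0.779, 0.6835, 0.5646, 0.3252]


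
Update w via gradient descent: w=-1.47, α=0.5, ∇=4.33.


w_new = w - α·∇
= -1.47 - 0.5·4.33
= -1.47 - 2.165
= -3.635

-3.635


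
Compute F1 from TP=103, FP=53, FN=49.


Precision = 103/156 = 0.6603
Recall = 103/152 = 0.6776
F1 = 2·P·R/(P+R) = 2·TP/(2·TP+FP+FN) = 206/(206+53+49) = 206/308 = 0.6688

0.6688


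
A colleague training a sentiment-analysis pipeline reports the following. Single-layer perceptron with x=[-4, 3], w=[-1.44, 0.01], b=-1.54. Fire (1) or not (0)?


z = (-4)·(-1.44) + (3)·(0.01) - 1.54
  = 4.25
step(z) = 1 (z≥0)

1


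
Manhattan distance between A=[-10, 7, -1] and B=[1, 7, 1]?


d = |-10-1| + |7-7| + |-1-1|
  = 11 + 0 + 2
  = 13

13


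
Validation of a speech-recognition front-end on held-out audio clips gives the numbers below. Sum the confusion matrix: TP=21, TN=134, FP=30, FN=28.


Total = TP + TN + FP + FN
= 21 + 134 + 30 + 28
= 213
(Predicted positive: 51, predicted negative: 162)

213


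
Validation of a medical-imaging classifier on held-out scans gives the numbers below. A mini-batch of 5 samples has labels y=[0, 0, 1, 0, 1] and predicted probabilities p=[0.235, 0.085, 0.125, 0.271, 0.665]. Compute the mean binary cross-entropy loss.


L[0] = -ln(1-0.235) = -ln(0.765) = 0.2679
L[1] = -ln(1-0.085) = -ln(0.915) = 0.0888
L[2] = -ln(0.125) = 2.0794
L[3] = -ln(1-0.271) = -ln(0.729) = 0.3161
L[4] = -ln(0.665) = 0.408
mean = (0.2679 + 0.0888 + 2.0794 + 0.3161 + 0.408)/5 = 0.632

0.632


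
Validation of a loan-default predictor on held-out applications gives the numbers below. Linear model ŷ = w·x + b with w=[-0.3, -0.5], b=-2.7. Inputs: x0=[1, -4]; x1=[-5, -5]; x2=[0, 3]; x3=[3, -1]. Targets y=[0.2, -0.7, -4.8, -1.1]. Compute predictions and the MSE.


ŷ0 = (-0.3)·(1) + (-0.5)·(-4) - 2.7 = -1.0
ŷ1 = (-0.3)·(-5) + (-0.5)·(-5) - 2.7 = 1.3
ŷ2 = (-0.3)·(0) + (-0.5)·(3) - 2.7 = -4.2
ŷ3 = (-0.3)·(3) + (-0.5)·(-1) - 2.7 = -3.1
errors² = [1.44, 4.0, 0.36, 4.0]
MSE = 9.8000/4 = 2.45

2.45


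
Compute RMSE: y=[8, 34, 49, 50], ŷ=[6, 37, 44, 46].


MSE = 54/4 = 13.5
RMSE = √(54/4) = 3.6742

3.6742


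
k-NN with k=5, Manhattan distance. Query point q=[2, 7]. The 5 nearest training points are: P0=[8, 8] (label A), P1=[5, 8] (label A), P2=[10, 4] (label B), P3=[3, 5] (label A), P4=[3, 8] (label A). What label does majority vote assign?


d(q,P0) = 7  (label A)
d(q,P1) = 4  (label A)
d(q,P2) = 11  (label B)
d(q,P3) = 3  (label A)
d(q,P4) = 2  (label A)
Votes: A=4, B=1
Majority → A

A


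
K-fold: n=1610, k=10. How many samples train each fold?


Fold size = 1610/10 = 161
Training per fold = 1610 - 161 = 1449

1449


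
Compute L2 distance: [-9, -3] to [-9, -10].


d = √((-9+ 9)² + (-3+ 10)²)
  = √(0 + 49)
  = √49 = 7.0

7.0


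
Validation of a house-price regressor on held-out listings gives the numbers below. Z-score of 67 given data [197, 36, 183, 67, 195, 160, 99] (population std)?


μ = 133.8571, σ = 61.0443
z = (67 - 133.8571)/61.0443 = -1.0952

-1.0952


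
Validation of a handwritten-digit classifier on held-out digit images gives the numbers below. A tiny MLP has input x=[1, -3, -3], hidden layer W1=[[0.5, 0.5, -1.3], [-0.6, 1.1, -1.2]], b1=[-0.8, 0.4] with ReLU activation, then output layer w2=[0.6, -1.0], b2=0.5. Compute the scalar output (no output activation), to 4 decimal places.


z1[0] = (0.5)·(1) + (0.5)·(-3) + (-1.3)·(-3) - 0.8 = 2.1
z1[1] = (-0.6)·(1) + (1.1)·(-3) + (-1.2)·(-3) + 0.4 = 0.1
h = ReLU(z1) = [2.1, 0.1]
output = (0.6)·(2.1) + (-1.0)·(0.1) + 0.5 = 1.66

1.66


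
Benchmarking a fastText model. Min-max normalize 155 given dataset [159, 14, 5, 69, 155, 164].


min=5, max=164
(155-5)/(164-5) = 150/159 = 0.9434

0.9434


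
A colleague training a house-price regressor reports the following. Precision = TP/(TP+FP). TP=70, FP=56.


Precision = TP/(TP+FP)
= 70/(70+56)
= 70/126 = 55.56%

55.56%


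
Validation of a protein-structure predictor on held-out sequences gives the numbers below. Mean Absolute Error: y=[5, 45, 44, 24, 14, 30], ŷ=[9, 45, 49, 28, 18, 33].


Absolute errors: |5-9|=4, |45-45|=0, |44-49|=5, |24-28|=4, |14-18|=4, |30-33|=3
Sum = 20
MAE = 20/6 = 10/3

10/3


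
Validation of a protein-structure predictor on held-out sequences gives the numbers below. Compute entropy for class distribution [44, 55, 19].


Probabilities: [44/118, 55/118, 19/118] ≈ [0.3729, 0.4661, 0.161]
H = -((44/118)·log₂(44/118) + (55/118)·log₂(55/118) + (19/118)·log₂(19/118))
  = 1.4682 bits

1.4682 bits


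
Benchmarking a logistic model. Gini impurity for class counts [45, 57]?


Probabilities: [45/102, 57/102] ≈ [0.4412, 0.5588]
Σpᵢ² = (2025 + 3249)/102² = 5274/10404
Gini = 1 - Σpᵢ² = 1 - 5274/10404 = 0.4931

0.4931


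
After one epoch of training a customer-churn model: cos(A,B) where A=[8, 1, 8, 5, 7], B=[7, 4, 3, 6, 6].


A·B = 8·7 + 1·4 + 8·3 + 5·6 + 7·6 = 156
‖A‖ = √203 = 14.2478, ‖B‖ = √146 = 12.083
cos = 156/(√203·√146) = 156/√29638 = 0.9062

0.9062


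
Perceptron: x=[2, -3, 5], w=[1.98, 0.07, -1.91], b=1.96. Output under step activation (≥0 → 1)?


z = (2)·(1.98) + (-3)·(0.07) + (5)·(-1.91) + 1.96
  = -3.84
step(z) = 0 (z<0)

0


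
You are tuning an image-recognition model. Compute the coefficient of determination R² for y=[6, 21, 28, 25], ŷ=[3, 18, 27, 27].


ȳ = 20
SS_res = Σ(y-ŷ)² = 23
SS_tot = Σ(y-ȳ)² = 286
R² = 1 - SS_res/SS_tot = 1 - 0.0804 = 0.9196

0.9196


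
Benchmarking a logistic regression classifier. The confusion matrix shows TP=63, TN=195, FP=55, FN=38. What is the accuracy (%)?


Accuracy = (TP+TN)/(TP+TN+FP+FN)
= (63+195)/(351)
= 258/351 = 73.5%

73.5%


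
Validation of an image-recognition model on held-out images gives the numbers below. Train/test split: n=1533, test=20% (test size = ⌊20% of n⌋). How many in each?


Test = ⌊1533·20/100⌋ = 306
Train = 1533 - 306 = 1227

Train: 1227, Test: 306


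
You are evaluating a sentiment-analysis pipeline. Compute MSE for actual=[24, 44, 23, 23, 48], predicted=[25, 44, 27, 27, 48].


Squared errors: (24-25)²=1, (44-44)²=0, (23-27)²=16, (23-27)²=16, (48-48)²=0
Sum = 33
MSE = 33/5 = 33/5

33/5


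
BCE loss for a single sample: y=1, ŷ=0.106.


BCE = -[y·ln(p) + (1-y)·ln(1-p)]
= -1·ln(0.106) - 0
= -ln(0.106) = 2.2443

2.2443


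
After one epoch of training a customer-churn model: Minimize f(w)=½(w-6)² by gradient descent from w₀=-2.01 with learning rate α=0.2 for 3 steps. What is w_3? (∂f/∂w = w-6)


step 1: grad = -2.01-6 = -8.01; w = -2.01 - 0.2·(-8.01) = -0.408
step 2: grad = -0.408-6 = -6.408; w = -0.408 - 0.2·(-6.408) = 0.8736
step 3: grad = 0.8736-6 = -5.1264; w = 0.8736 - 0.2·(-5.1264) = 1.89888

1.89888


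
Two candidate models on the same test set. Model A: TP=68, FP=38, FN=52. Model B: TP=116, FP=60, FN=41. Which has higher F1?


Model A: P=68/106=0.6415, R=68/120=0.5667, F1=2PR/(P+R)=2TP/(2TP+FP+FN)=136/226=0.6018
Model B: P=116/176=0.6591, R=116/157=0.7389, F1=2PR/(P+R)=2TP/(2TP+FP+FN)=232/333=0.6967
0.6018 < 0.6967 → Model B

Model B


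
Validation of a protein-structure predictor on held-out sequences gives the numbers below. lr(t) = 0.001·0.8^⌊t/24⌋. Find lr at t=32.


n_drops = ⌊32/24⌋ = 1
lr = 0.001·0.8^1 = 0.001·0.8 = 0.0008

0.0008


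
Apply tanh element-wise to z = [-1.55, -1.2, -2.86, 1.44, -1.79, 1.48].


tanh(-1.55) = -0.9138
tanh(-1.2) = -0.8337
tanh(-2.86) = -0.9935
tanh(1.44) = 0.8937
tanh(-1.79) = -0.9458
tanh(1.48) = 0.9015
result = [-0.9138, -0.8337, -0.9935, 0.8937, -0.9458, 0.9015]

[-0.9138, -0.8337, -0.9935, 0.8937, -0.9458, 0.9015]


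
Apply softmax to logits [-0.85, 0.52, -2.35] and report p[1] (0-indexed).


Exponentials: e^-0.85=0.4274, e^0.52=1.682, e^-2.35=0.0954
Sum = 2.2048
Softmax = [0.1939, 0.7629, 0.0433]
p[1] = 1.682/2.2048 = 0.7629

0.7629


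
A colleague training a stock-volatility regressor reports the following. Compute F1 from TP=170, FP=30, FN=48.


Precision = 170/200 = 0.85
Recall = 170/218 = 0.7798
F1 = 2·P·R/(P+R) = 2·TP/(2·TP+FP+FN) = 340/(340+30+48) = 340/418 = 0.8134

0.8134


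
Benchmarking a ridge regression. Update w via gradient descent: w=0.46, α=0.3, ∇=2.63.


w_new = w - α·∇
= 0.46 - 0.3·2.63
= 0.46 - 0.789
= -0.329

-0.329


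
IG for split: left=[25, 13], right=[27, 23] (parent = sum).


Parent = [52, 36], H_parent = 0.976
H_left = 0.9268 (n=38), H_right = 0.9954 (n=50)
H_children = (38/88)·0.9268 + (50/88)·0.9954 = 0.9658
IG = 0.976 - 0.9658 = 0.0102

0.0102


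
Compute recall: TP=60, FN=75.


Recall = TP/(TP+FN)
= 60/(60+75)
= 60/135 = 44.44%

44.44%


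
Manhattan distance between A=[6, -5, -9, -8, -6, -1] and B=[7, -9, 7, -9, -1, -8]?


d = |6-7| + |-5+ 9| + |-9-7| + |-8+ 9| + |-6+ 1| + |-1+ 8|
  = 1 + 4 + 16 + 1 + 5 + 7
  = 34

34


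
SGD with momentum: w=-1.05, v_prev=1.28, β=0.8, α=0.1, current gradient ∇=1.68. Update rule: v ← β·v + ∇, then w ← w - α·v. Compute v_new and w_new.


v_new = 0.8·1.28 + 1.68 = 1.024 + 1.68 = 2.704
w_new = -1.05 - 0.1·2.704 = -1.05 - 0.2704 = -1.3204

v_new=2.704, w_new=-1.3204


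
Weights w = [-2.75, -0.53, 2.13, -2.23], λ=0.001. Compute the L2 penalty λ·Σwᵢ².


‖w‖₂² = (-2.75)² + (-0.53)² + (2.13)² + (-2.23)²
     = 7.5625 + 0.2809 + 4.5369 + 4.9729
     = 17.3532
λ·‖w‖₂² = 0.001·17.3532 = 0.017353

0.017353


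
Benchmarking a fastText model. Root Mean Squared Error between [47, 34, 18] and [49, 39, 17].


MSE = 30/3 = 10
RMSE = √(30/3) = 3.1623

3.1623


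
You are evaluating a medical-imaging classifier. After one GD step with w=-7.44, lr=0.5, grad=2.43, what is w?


w_new = w - α·∇
= -7.44 - 0.5·2.43
= -7.44 - 1.215
= -8.655

-8.655


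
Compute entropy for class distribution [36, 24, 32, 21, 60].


Probabilities: [36/173, 24/173, 32/173, 21/173, 60/173] ≈ [0.2081, 0.1387, 0.185, 0.1214, 0.3468]
H = -((36/173)·log₂(36/173) + (24/173)·log₂(24/173) + (32/173)·log₂(32/173) + (21/173)·log₂(21/173) + (60/173)·log₂(60/173))
  = 2.2161 bits

2.2161 bits


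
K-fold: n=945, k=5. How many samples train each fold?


Fold size = 945/5 = 189
Training per fold = 945 - 189 = 756

756


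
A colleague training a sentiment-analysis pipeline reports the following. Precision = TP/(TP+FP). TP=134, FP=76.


Precision = TP/(TP+FP)
= 134/(134+76)
= 134/210 = 63.81%

63.81%


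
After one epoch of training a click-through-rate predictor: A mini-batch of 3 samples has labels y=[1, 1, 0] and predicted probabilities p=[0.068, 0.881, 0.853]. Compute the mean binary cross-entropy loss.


L[0] = -ln(0.068) = 2.6882
L[1] = -ln(0.881) = 0.1267
L[2] = -ln(1-0.853) = -ln(0.147) = 1.9173
mean = (2.6882 + 0.1267 + 1.9173)/3 = 1.5774

1.5774


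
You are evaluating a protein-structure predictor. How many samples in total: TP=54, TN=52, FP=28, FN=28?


Total = TP + TN + FP + FN
= 54 + 52 + 28 + 28
= 162
(Predicted positive: 82, predicted negative: 80)

162


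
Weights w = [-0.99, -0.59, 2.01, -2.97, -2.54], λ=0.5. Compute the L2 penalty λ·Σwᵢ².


‖w‖₂² = (-0.99)² + (-0.59)² + (2.01)² + (-2.97)² + (-2.54)²
     = 0.9801 + 0.3481 + 4.0401 + 8.8209 + 6.4516
     = 20.6408
λ·‖w‖₂² = 0.5·20.6408 = 10.3204

10.3204


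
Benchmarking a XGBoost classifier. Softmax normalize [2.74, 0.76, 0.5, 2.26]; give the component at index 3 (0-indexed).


Exponentials: e^2.74=15.487, e^0.76=2.1383, e^0.5=1.6487, e^2.26=9.5831
Sum = 28.8571
Softmax = [0.5367, 0.0741, 0.0571, 0.3321]
p[3] = 9.5831/28.8571 = 0.3321

0.3321


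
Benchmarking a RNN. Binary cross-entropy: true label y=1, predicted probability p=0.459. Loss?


BCE = -[y·ln(p) + (1-y)·ln(1-p)]
= -1·ln(0.459) - 0
= -ln(0.459) = 0.7787

0.7787


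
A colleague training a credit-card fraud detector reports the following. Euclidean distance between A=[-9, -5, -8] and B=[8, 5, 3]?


d = √((-9-8)² + (-5-5)² + (-8-3)²)
  = √(289 + 100 + 121)
  = √510 = 22.5832

22.5832


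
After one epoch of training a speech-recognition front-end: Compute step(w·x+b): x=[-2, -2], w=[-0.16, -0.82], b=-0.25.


z = (-2)·(-0.16) + (-2)·(-0.82) - 0.25
  = 1.71
step(z) = 1 (z≥0)

1


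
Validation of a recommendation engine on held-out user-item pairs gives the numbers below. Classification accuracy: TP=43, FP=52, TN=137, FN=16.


Accuracy = (TP+TN)/(TP+TN+FP+FN)
= (43+137)/(248)
= 180/248 = 72.58%

72.58%


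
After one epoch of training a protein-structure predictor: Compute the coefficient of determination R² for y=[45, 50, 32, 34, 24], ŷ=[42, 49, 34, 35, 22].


ȳ = 37
SS_res = Σ(y-ŷ)² = 19
SS_tot = Σ(y-ȳ)² = 436
R² = 1 - SS_res/SS_tot = 1 - 0.0436 = 0.9564

0.9564


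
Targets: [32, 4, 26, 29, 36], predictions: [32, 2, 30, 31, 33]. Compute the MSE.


Squared errors: (32-32)²=0, (4-2)²=4, (26-30)²=16, (29-31)²=4, (36-33)²=9
Sum = 33
MSE = 33/5 = 33/5

33/5


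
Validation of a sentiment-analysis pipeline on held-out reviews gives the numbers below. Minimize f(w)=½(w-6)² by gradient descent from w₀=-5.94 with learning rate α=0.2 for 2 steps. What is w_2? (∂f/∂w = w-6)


step 1: grad = -5.94-6 = -11.94; w = -5.94 - 0.2·(-11.94) = -3.552
step 2: grad = -3.552-6 = -9.552; w = -3.552 - 0.2·(-9.552) = -1.6416

-1.6416


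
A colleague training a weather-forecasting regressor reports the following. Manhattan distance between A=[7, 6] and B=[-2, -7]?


d = |7+ 2| + |6+ 7|
  = 9 + 13
  = 22

22


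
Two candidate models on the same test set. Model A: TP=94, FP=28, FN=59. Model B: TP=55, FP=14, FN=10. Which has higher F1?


Model A: P=94/122=0.7705, R=94/153=0.6144, F1=2PR/(P+R)=2TP/(2TP+FP+FN)=188/275=0.6836
Model B: P=55/69=0.7971, R=55/65=0.8462, F1=2PR/(P+R)=2TP/(2TP+FP+FN)=110/134=0.8209
0.6836 < 0.8209 → Model B

Model B


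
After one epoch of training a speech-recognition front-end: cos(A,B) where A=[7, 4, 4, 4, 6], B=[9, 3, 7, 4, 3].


A·B = 7·9 + 4·3 + 4·7 + 4·4 + 6·3 = 137
‖A‖ = √133 = 11.5326, ‖B‖ = √164 = 12.8062
cos = 137/(√133·√164) = 137/√21812 = 0.9276

0.9276


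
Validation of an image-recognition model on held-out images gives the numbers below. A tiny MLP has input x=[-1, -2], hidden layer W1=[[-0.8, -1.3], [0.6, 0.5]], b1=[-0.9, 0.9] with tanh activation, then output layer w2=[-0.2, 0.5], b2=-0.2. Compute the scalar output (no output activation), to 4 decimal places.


z1[0] = (-0.8)·(-1) + (-1.3)·(-2) - 0.9 = 2.5
z1[1] = (0.6)·(-1) + (0.5)·(-2) + 0.9 = -0.7
h = tanh(z1) = [0.9866, -0.6044]
output = (-0.2)·(0.9866) + (0.5)·(-0.6044) - 0.2 = -0.6995

-0.6995


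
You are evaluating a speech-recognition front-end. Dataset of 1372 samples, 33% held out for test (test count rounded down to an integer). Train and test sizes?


Test = ⌊1372·33/100⌋ = 452
Train = 1372 - 452 = 920

Train: 920, Test: 452


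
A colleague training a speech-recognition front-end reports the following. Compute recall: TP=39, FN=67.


Recall = TP/(TP+FN)
= 39/(39+67)
= 39/106 = 36.79%

36.79%


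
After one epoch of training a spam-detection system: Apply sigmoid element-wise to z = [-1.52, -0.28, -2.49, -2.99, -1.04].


σ(-1.52) = 1/(1+e^1.52) = 0.1795
σ(-0.28) = 1/(1+e^0.28) = 0.4305
σ(-2.49) = 1/(1+e^2.49) = 0.0766
σ(-2.99) = 1/(1+e^2.99) = 0.0479
σ(-1.04) = 1/(1+e^1.04) = 0.2611
result = [0.1795, 0.4305, 0.0766, 0.0479, 0.2611]

[0.1795, 0.4305, 0.0766, 0.0479, 0.2611]


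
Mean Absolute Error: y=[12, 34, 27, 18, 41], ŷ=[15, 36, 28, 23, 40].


Absolute errors: |12-15|=3, |34-36|=2, |27-28|=1, |18-23|=5, |41-40|=1
Sum = 12
MAE = 12/5 = 12/5

12/5


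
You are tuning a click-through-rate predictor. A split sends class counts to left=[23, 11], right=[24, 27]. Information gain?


Parent = [47, 38], H_parent = 0.9919
H_left = 0.9082 (n=34), H_right = 0.9975 (n=51)
H_children = (34/85)·0.9082 + (51/85)·0.9975 = 0.9618
IG = 0.9919 - 0.9618 = 0.0301

0.0301


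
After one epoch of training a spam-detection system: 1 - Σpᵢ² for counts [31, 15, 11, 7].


Probabilities: [31/64, 15/64, 11/64, 7/64] ≈ [0.4844, 0.2344, 0.1719, 0.1094]
Σpᵢ² = (961 + 225 + 121 + 49)/64² = 1356/4096
Gini = 1 - Σpᵢ² = 1 - 1356/4096 = 0.6689

0.6689


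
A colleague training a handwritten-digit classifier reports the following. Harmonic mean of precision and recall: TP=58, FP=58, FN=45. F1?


Precision = 58/116 = 0.5
Recall = 58/103 = 0.5631
F1 = 2·P·R/(P+R) = 2·TP/(2·TP+FP+FN) = 116/(116+58+45) = 116/219 = 0.5297

0.5297


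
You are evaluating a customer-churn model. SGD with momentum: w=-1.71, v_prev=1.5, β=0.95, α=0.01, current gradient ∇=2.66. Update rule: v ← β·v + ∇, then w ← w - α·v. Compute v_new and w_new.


v_new = 0.95·1.5 + 2.66 = 1.425 + 2.66 = 4.085
w_new = -1.71 - 0.01·4.085 = -1.71 - 0.04085 = -1.75085

v_new=4.085, w_new=-1.75085


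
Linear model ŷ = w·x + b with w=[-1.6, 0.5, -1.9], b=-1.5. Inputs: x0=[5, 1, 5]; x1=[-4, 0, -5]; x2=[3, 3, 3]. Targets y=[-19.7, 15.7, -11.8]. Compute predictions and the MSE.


ŷ0 = (-1.6)·(5) + (0.5)·(1) + (-1.9)·(5) - 1.5 = -18.5
ŷ1 = (-1.6)·(-4) + (0.5)·(0) + (-1.9)·(-5) - 1.5 = 14.4
ŷ2 = (-1.6)·(3) + (0.5)·(3) + (-1.9)·(3) - 1.5 = -10.5
errors² = [1.44, 1.69, 1.69]
MSE = 4.8200/3 = 1.6067

1.6067


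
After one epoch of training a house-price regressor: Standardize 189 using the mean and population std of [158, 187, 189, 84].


μ = 154.5, σ = 42.5118
z = (189 - 154.5)/42.5118 = 0.8115

0.8115


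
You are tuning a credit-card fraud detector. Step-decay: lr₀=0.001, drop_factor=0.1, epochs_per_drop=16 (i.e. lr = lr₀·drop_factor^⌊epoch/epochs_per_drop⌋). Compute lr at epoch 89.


n_drops = ⌊89/16⌋ = 5
lr = 0.001·0.1^5 = 0.001·0.00001 = 0.00000001

0.00000001


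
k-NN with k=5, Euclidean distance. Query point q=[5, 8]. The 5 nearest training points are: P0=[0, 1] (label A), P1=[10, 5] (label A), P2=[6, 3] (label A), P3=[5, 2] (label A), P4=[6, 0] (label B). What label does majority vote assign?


d(q,P0) = 8.6023  (label A)
d(q,P1) = 5.831  (label A)
d(q,P2) = 5.099  (label A)
d(q,P3) = 6.0  (label A)
d(q,P4) = 8.0623  (label B)
Votes: A=4, B=1
Majority → A

A


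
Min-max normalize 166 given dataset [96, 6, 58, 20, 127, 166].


min=6, max=166
(166-6)/(166-6) = 160/160 = 1.0

1.0


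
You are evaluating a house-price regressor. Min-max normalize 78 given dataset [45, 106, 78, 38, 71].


min=38, max=106
(78-38)/(106-38) = 40/68 = 0.5882

0.5882


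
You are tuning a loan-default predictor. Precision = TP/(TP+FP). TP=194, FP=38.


Precision = TP/(TP+FP)
= 194/(194+38)
= 194/232 = 83.62%

83.62%


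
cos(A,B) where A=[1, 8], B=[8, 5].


A·B = 1·8 + 8·5 = 48
‖A‖ = √65 = 8.0623, ‖B‖ = √89 = 9.434
cos = 48/(√65·√89) = 48/√5785 = 0.6311

0.6311


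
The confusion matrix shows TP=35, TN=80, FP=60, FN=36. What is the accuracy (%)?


Accuracy = (TP+TN)/(TP+TN+FP+FN)
= (35+80)/(211)
= 115/211 = 54.5%

54.5%


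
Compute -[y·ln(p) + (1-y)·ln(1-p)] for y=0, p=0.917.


BCE = -[y·ln(p) + (1-y)·ln(1-p)]
= -0 - 1·ln(1-0.917)
= -ln(0.083) = 2.4889

2.4889


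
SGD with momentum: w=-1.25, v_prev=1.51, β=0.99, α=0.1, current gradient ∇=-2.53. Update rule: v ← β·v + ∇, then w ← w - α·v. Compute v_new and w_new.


v_new = 0.99·1.51 - 2.53 = 1.4949 - 2.53 = -1.0351
w_new = -1.25 - 0.1·-1.0351 = -1.25 + 0.10351 = -1.14649

v_new=-1.0351, w_new=-1.14649


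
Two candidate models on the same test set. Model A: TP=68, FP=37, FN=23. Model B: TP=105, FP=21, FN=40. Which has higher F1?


Model A: P=68/105=0.6476, R=68/91=0.7473, F1=2PR/(P+R)=2TP/(2TP+FP+FN)=136/196=0.6939
Model B: P=105/126=0.8333, R=105/145=0.7241, F1=2PR/(P+R)=2TP/(2TP+FP+FN)=210/271=0.7749
0.6939 < 0.7749 → Model B

Model B


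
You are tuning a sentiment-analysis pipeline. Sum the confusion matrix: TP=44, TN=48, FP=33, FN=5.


Total = TP + TN + FP + FN
= 44 + 48 + 33 + 5
= 130
(Predicted positive: 77, predicted negative: 53)

130


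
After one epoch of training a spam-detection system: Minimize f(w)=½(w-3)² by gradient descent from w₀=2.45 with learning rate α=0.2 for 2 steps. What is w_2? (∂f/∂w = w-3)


step 1: grad = 2.45-3 = -0.55; w = 2.45 - 0.2·(-0.55) = 2.56
step 2: grad = 2.56-3 = -0.44; w = 2.56 - 0.2·(-0.44) = 2.648

2.648


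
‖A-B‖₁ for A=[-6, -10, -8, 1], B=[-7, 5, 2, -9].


d = |-6+ 7| + |-10-5| + |-8-2| + |1+ 9|
  = 1 + 15 + 10 + 10
  = 36

36


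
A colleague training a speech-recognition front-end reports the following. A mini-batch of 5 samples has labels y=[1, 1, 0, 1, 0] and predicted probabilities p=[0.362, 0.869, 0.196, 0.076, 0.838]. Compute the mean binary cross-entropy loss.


L[0] = -ln(0.362) = 1.0161
L[1] = -ln(0.869) = 0.1404
L[2] = -ln(1-0.196) = -ln(0.804) = 0.2182
L[3] = -ln(0.076) = 2.577
L[4] = -ln(1-0.838) = -ln(0.162) = 1.8202
mean = (1.0161 + 0.1404 + 0.2182 + 2.577 + 1.8202)/5 = 1.1544

1.1544


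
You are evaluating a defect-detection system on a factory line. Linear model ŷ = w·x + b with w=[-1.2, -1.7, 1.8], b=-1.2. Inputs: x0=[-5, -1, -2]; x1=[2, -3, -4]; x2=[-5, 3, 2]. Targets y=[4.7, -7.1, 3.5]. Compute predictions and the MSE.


ŷ0 = (-1.2)·(-5) + (-1.7)·(-1) + (1.8)·(-2) - 1.2 = 2.9
ŷ1 = (-1.2)·(2) + (-1.7)·(-3) + (1.8)·(-4) - 1.2 = -5.7
ŷ2 = (-1.2)·(-5) + (-1.7)·(3) + (1.8)·(2) - 1.2 = 3.3
errors² = [3.24, 1.96, 0.04]
MSE = 5.2400/3 = 1.7467

1.7467


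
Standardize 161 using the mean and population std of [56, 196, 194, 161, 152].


μ = 151.8, σ = 50.9839
z = (161 - 151.8)/50.9839 = 0.1804

0.1804


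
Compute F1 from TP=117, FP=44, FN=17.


Precision = 117/161 = 0.7267
Recall = 117/134 = 0.8731
F1 = 2·P·R/(P+R) = 2·TP/(2·TP+FP+FN) = 234/(234+44+17) = 234/295 = 0.7932

0.7932


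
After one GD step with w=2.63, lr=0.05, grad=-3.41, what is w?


w_new = w - α·∇
= 2.63 - 0.05·-3.41
= 2.63 + 0.1705
= 2.8005

2.8005


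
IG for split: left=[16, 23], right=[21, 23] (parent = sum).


Parent = [37, 46], H_parent = 0.9915
H_left = 0.9766 (n=39), H_right = 0.9985 (n=44)
H_children = (39/83)·0.9766 + (44/83)·0.9985 = 0.9882
IG = 0.9915 - 0.9882 = 0.0033

0.0033


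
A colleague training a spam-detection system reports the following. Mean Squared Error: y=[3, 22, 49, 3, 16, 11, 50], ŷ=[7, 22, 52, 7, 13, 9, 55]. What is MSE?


Squared errors: (3-7)²=16, (22-22)²=0, (49-52)²=9, (3-7)²=16, (16-13)²=9, (11-9)²=4, (50-55)²=25
Sum = 79
MSE = 79/7 = 79/7

79/7


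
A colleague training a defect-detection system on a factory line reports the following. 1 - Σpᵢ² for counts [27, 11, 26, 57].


Probabilities: [27/121, 11/121, 26/121, 57/121] ≈ [0.2231, 0.0909, 0.2149, 0.4711]
Σpᵢ² = (729 + 121 + 676 + 3249)/121² = 4775/14641
Gini = 1 - Σpᵢ² = 1 - 4775/14641 = 0.6739

0.6739


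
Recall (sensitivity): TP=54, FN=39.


Recall = TP/(TP+FN)
= 54/(54+39)
= 54/93 = 58.06%

58.06%


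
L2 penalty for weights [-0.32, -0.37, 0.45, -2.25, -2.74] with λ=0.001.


‖w‖₂² = (-0.32)² + (-0.37)² + (0.45)² + (-2.25)² + (-2.74)²
     = 0.1024 + 0.1369 + 0.2025 + 5.0625 + 7.5076
     = 13.0119
λ·‖w‖₂² = 0.001·13.0119 = 0.013012

0.013012


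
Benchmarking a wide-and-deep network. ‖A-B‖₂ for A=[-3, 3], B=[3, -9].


d = √((-3-3)² + (3+ 9)²)
  = √(36 + 144)
  = √180 = 13.4164

13.4164


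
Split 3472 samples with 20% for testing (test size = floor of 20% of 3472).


Test = ⌊3472·20/100⌋ = 694
Train = 3472 - 694 = 2778

Train: 2778, Test: 694


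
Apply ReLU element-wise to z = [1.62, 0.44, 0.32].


ReLU(1.62) = max(0, 1.62) = 1.62
ReLU(0.44) = max(0, 0.44) = 0.44
ReLU(0.32) = max(0, 0.32) = 0.32
result = [1.62, 0.44, 0.32]

[1.62, 0.44, 0.32]


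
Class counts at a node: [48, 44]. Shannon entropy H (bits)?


Probabilities: [48/92, 44/92] ≈ [0.5217, 0.4783]
H = -((48/92)·log₂(48/92) + (44/92)·log₂(44/92))
  = 0.9986 bits

0.9986 bits


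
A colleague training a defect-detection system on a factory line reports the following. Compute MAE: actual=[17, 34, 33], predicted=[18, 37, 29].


Absolute errors: |17-18|=1, |34-37|=3, |33-29|=4
Sum = 8
MAE = 8/3 = 8/3

8/3


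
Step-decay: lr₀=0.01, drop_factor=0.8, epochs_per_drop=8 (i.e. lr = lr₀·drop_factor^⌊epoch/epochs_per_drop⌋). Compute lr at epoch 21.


n_drops = ⌊21/8⌋ = 2
lr = 0.01·0.8^2 = 0.01·0.64 = 0.0064

0.0064


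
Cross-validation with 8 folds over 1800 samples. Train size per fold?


Fold size = 1800/8 = 225
Training per fold = 1800 - 225 = 1575

1575


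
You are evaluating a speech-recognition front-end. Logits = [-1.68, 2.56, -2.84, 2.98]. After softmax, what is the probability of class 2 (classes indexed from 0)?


Exponentials: e^-1.68=0.1864, e^2.56=12.9358, e^-2.84=0.0584, e^2.98=19.6878
Sum = 32.8684
Softmax = [0.0057, 0.3936, 0.0018, 0.599]
p[2] = 0.0584/32.8684 = 0.0018

0.0018


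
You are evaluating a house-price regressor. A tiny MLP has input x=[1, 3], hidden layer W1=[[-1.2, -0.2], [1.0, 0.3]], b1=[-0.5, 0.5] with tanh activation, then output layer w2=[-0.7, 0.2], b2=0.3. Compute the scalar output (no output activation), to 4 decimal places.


z1[0] = (-1.2)·(1) + (-0.2)·(3) - 0.5 = -2.3
z1[1] = (1.0)·(1) + (0.3)·(3) + 0.5 = 2.4
h = tanh(z1) = [-0.9801, 0.9837]
output = (-0.7)·(-0.9801) + (0.2)·(0.9837) + 0.3 = 1.1828

1.1828


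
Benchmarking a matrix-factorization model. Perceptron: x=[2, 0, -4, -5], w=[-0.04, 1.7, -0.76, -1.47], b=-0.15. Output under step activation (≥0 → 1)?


z = (2)·(-0.04) + (0)·(1.7) + (-4)·(-0.76) + (-5)·(-1.47) - 0.15
  = 10.16
step(z) = 1 (z≥0)

1


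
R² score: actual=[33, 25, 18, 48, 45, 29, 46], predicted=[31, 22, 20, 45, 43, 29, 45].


ȳ = 34.8571
SS_res = Σ(y-ŷ)² = 31
SS_tot = Σ(y-ȳ)² = 818.86
R² = 1 - SS_res/SS_tot = 1 - 0.0379 = 0.9621

0.9621


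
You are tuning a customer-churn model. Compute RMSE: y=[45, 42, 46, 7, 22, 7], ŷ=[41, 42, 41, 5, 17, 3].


MSE = 86/6 = 14.3333
RMSE = √(86/6) = 3.7859

3.7859


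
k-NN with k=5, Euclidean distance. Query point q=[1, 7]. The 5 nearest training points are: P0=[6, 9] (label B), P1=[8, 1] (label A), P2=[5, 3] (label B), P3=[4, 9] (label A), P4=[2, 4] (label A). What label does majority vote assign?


d(q,P0) = 5.3852  (label B)
d(q,P1) = 9.2195  (label A)
d(q,P2) = 5.6569  (label B)
d(q,P3) = 3.6056  (label A)
d(q,P4) = 3.1623  (label A)
Votes: A=3, B=2
Majority → A

A


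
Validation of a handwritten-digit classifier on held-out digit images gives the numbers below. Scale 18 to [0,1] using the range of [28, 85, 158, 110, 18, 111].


min=18, max=158
(18-18)/(158-18) = 0/140 = 0.0

0.0


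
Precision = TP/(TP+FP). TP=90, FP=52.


Precision = TP/(TP+FP)
= 90/(90+52)
= 90/142 = 63.38%

63.38%


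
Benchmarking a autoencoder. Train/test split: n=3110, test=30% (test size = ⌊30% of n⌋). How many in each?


Test = ⌊3110·30/100⌋ = 933
Train = 3110 - 933 = 2177

Train: 2177, Test: 933


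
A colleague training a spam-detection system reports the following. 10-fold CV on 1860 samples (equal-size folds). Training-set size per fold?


Fold size = 1860/10 = 186
Training per fold = 1860 - 186 = 1674

1674


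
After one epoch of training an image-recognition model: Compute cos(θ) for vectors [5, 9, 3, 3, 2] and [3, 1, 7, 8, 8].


A·B = 5·3 + 9·1 + 3·7 + 3·8 + 2·8 = 85
‖A‖ = √128 = 11.3137, ‖B‖ = √187 = 13.6748
cos = 85/(√128·√187) = 85/√23936 = 0.5494

0.5494


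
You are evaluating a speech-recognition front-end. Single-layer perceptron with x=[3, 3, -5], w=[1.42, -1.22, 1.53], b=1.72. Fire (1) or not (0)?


z = (3)·(1.42) + (3)·(-1.22) + (-5)·(1.53) + 1.72
  = -5.33
step(z) = 0 (z<0)

0


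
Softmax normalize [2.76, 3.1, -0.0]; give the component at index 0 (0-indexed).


Exponentials: e^2.76=15.7998, e^3.1=22.198, e^-0.0=1
Sum = 38.9978
Softmax = [0.4051, 0.5692, 0.0256]
p[0] = 15.7998/38.9978 = 0.4051

0.4051


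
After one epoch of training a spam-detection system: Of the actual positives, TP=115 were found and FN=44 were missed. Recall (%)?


Recall = TP/(TP+FN)
= 115/(115+44)
= 115/159 = 72.33%

72.33%


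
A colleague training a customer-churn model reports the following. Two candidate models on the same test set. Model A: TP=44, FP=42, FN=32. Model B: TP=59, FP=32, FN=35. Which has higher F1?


Model A: P=44/86=0.5116, R=44/76=0.5789, F1=2PR/(P+R)=2TP/(2TP+FP+FN)=88/162=0.5432
Model B: P=59/91=0.6484, R=59/94=0.6277, F1=2PR/(P+R)=2TP/(2TP+FP+FN)=118/185=0.6378
0.5432 < 0.6378 → Model B

Model B


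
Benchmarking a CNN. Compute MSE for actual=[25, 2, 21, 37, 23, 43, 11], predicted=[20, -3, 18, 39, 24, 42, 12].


Squared errors: (25-20)²=25, (2+ 3)²=25, (21-18)²=9, (37-39)²=4, (23-24)²=1, (43-42)²=1, (11-12)²=1
Sum = 66
MSE = 66/7 = 66/7

66/7


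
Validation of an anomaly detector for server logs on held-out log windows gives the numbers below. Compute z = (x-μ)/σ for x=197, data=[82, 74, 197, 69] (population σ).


μ = 105.5, σ = 53.0307
z = (197 - 105.5)/53.0307 = 1.7254

1.7254


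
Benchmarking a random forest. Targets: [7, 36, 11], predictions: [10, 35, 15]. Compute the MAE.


Absolute errors: |7-10|=3, |36-35|=1, |11-15|=4
Sum = 8
MAE = 8/3 = 8/3

8/3


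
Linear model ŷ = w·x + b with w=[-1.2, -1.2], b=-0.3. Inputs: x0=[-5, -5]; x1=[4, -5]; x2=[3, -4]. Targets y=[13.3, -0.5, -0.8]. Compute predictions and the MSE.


ŷ0 = (-1.2)·(-5) + (-1.2)·(-5) - 0.3 = 11.7
ŷ1 = (-1.2)·(4) + (-1.2)·(-5) - 0.3 = 0.9
ŷ2 = (-1.2)·(3) + (-1.2)·(-4) - 0.3 = 0.9
errors² = [2.56, 1.96, 2.89]
MSE = 7.4100/3 = 2.47

2.47


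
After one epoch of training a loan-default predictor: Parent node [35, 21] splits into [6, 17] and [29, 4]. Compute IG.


Parent = [35, 21], H_parent = 0.9544
H_left = 0.8281 (n=23), H_right = 0.5328 (n=33)
H_children = (23/56)·0.8281 + (33/56)·0.5328 = 0.6541
IG = 0.9544 - 0.6541 = 0.3003

0.3003


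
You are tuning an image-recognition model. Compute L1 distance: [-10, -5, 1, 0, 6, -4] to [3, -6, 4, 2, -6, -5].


d = |-10-3| + |-5+ 6| + |1-4| + |0-2| + |6+ 6| + |-4+ 5|
  = 13 + 1 + 3 + 2 + 12 + 1
  = 32

32


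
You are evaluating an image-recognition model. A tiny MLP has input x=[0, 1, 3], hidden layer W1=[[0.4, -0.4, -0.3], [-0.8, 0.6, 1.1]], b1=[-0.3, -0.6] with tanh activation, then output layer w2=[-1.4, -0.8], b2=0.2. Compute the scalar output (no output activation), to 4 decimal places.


z1[0] = (0.4)·(0) + (-0.4)·(1) + (-0.3)·(3) - 0.3 = -1.6
z1[1] = (-0.8)·(0) + (0.6)·(1) + (1.1)·(3) - 0.6 = 3.3
h = tanh(z1) = [-0.9217, 0.9973]
output = (-1.4)·(-0.9217) + (-0.8)·(0.9973) + 0.2 = 0.6925

0.6925


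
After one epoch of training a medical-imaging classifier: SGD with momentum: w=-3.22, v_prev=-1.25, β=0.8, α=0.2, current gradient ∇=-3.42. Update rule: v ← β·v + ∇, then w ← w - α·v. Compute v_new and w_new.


v_new = 0.8·-1.25 - 3.42 = -1 - 3.42 = -4.42
w_new = -3.22 - 0.2·-4.42 = -3.22 + 0.884 = -2.336

v_new=-4.42, w_new=-2.336


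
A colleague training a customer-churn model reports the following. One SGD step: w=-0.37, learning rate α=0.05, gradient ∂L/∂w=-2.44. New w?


w_new = w - α·∇
= -0.37 - 0.05·-2.44
= -0.37 + 0.122
= -0.248

-0.248


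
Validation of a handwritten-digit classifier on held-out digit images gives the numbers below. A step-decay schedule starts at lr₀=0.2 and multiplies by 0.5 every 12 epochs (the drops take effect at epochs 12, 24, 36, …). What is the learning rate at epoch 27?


n_drops = ⌊27/12⌋ = 2
lr = 0.2·0.5^2 = 0.2·0.25 = 0.05

0.05


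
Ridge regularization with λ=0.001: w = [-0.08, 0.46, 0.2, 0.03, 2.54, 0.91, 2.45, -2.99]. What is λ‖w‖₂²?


‖w‖₂² = (-0.08)² + (0.46)² + (0.2)² + (0.03)² + (2.54)² + (0.91)² + (2.45)² + (-2.99)²
     = 0.0064 + 0.2116 + 0.04 + 0.0009 + 6.4516 + 0.8281 + 6.0025 + 8.9401
     = 22.4812
λ·‖w‖₂² = 0.001·22.4812 = 0.022481

0.022481


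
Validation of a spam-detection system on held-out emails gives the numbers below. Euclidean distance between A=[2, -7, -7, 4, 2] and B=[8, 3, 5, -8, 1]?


d = √((2-8)² + (-7-3)² + (-7-5)² + (4+ 8)² + (2-1)²)
  = √(36 + 100 + 144 + 144 + 1)
  = √425 = 20.6155

20.6155


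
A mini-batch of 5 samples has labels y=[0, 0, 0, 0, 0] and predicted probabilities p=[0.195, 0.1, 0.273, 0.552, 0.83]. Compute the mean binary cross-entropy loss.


L[0] = -ln(1-0.195) = -ln(0.805) = 0.2169
L[1] = -ln(1-0.1) = -ln(0.9) = 0.1054
L[2] = -ln(1-0.273) = -ln(0.727) = 0.3188
L[3] = -ln(1-0.552) = -ln(0.448) = 0.803
L[4] = -ln(1-0.83) = -ln(0.17) = 1.772
mean = (0.2169 + 0.1054 + 0.3188 + 0.803 + 1.772)/5 = 0.6432

0.6432


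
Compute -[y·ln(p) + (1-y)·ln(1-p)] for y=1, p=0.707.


BCE = -[y·ln(p) + (1-y)·ln(1-p)]
= -1·ln(0.707) - 0
= -ln(0.707) = 0.3467

0.3467


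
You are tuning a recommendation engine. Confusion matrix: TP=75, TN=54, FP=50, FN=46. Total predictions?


Total = TP + TN + FP + FN
= 75 + 54 + 50 + 46
= 225
(Predicted positive: 125, predicted negative: 100)

225


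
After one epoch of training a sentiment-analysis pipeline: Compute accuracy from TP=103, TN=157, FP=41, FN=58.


Accuracy = (TP+TN)/(TP+TN+FP+FN)
= (103+157)/(359)
= 260/359 = 72.42%

72.42%


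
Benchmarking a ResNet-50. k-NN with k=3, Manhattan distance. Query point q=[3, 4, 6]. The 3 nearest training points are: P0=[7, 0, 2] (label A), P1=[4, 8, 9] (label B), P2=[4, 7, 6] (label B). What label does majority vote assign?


d(q,P0) = 12  (label A)
d(q,P1) = 8  (label B)
d(q,P2) = 4  (label B)
Votes: A=1, B=2
Majority → B

B


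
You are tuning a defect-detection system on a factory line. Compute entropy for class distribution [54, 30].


Probabilities: [54/84, 30/84] ≈ [0.6429, 0.3571]
H = -((54/84)·log₂(54/84) + (30/84)·log₂(30/84))
  = 0.9403 bits

0.9403 bits


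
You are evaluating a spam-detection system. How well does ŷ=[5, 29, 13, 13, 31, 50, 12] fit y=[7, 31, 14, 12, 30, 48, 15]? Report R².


ȳ = 22.4286
SS_res = Σ(y-ŷ)² = 24
SS_tot = Σ(y-ȳ)² = 1257.71
R² = 1 - SS_res/SS_tot = 1 - 0.0191 = 0.9809

0.9809


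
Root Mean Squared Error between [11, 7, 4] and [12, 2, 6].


MSE = 30/3 = 10
RMSE = √(30/3) = 3.1623

3.1623


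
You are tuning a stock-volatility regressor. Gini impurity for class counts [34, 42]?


Probabilities: [34/76, 42/76] ≈ [0.4474, 0.5526]
Σpᵢ² = (1156 + 1764)/76² = 2920/5776
Gini = 1 - Σpᵢ² = 1 - 2920/5776 = 0.4945

0.4945
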